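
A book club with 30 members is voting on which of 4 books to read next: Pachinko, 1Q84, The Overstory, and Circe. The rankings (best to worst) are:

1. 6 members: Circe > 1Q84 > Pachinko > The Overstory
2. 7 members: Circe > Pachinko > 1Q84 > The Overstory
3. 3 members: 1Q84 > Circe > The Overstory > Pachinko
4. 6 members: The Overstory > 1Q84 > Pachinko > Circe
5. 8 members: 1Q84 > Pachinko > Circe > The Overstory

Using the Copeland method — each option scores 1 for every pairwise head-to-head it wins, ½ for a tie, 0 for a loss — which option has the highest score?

Pachinko: beats The Overstory; loses to 1Q84 and Circe → score 1.
1Q84: beats Pachinko, The Overstory, and Circe → score 3.
The Overstory: loses to Pachinko, 1Q84, and Circe → score 0.
Circe: beats Pachinko and The Overstory; loses to 1Q84 → score 2.
1Q84 has the best pairwise record.

1Q84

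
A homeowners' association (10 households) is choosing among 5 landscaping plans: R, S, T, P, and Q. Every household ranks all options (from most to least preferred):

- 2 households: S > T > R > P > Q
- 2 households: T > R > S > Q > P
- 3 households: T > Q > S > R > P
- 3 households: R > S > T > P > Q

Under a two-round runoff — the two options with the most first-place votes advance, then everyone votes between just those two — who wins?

Round 1 first-place votes: R 3, S 2, T 5, P 0, Q 0.
T and R advance.
Runoff: T is preferred to R by 7 voters; R by 3.
T wins the runoff.

T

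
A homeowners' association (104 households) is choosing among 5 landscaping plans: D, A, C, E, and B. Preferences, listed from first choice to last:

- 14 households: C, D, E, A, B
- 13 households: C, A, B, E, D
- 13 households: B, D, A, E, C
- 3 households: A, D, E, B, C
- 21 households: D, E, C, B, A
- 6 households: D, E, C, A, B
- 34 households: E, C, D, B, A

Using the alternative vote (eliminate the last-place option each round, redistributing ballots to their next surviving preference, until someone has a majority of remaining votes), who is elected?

Round 1: D 27, A 3, C 27, E 34, B 13. Eliminate A.
Round 2: D 30, C 27, E 34, B 13. Eliminate B.
Round 3: D 43, C 27, E 34. Eliminate C.
Round 4: D 57, E 47. D has a majority.

D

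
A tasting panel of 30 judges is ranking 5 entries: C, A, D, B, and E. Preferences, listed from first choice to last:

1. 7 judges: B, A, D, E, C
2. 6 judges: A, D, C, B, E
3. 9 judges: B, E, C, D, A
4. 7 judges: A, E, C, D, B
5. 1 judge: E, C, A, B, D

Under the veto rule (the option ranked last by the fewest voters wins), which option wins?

D

Last-place votes: C 7, A 9, D 1, B 7, E 6.
D is ranked last by the fewest voters, so D wins.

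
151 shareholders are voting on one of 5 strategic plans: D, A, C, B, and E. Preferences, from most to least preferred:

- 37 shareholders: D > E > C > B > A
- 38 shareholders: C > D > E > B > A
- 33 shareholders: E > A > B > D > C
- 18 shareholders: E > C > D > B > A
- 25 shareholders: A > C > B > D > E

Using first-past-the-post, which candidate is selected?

First-place votes: D 37, A 25, C 38, B 0, E 51.
E has the most first-place votes.

E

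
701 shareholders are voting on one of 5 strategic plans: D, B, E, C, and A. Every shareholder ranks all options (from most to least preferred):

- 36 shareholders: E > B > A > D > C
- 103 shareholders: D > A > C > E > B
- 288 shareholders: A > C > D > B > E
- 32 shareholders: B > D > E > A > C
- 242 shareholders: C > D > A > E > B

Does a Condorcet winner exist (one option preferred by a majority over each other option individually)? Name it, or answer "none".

Checking pairwise contests:
C beats D 530–171.
D beats B 633–68.
D beats E 665–36.
A beats C 459–242.
D beats A 377–324.
Every option loses at least one head-to-head, so there is no Condorcet winner.

none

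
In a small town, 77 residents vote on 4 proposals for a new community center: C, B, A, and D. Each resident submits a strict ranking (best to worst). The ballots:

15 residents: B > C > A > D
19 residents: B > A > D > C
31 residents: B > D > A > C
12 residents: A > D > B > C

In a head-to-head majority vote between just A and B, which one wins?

Voters preferring A to B: 12; preferring B to A: 65.
B wins the head-to-head.

B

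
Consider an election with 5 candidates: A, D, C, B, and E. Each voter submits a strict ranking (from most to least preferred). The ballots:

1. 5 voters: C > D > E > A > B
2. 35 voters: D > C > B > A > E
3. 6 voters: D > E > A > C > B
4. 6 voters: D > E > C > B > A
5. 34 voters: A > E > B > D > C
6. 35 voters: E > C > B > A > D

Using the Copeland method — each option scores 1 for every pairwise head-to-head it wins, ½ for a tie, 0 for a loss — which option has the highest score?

A: beats D and E; loses to C and B → score 2.
D: beats C; loses to A, B, and E → score 1.
C: beats A and B; loses to D and E → score 2.
B: beats A and D; loses to C and E → score 2.
E: beats D, C, and B; loses to A → score 3.
E has the best pairwise record.

E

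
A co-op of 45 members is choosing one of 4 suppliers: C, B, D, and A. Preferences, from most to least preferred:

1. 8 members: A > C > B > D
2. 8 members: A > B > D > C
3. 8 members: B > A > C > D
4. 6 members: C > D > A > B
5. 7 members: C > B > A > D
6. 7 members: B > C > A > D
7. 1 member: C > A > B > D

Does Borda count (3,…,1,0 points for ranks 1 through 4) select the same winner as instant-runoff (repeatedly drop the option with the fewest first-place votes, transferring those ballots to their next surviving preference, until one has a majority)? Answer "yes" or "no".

Borda — scores: C 80, B 84, D 20, A 86. Winner: A.
Instant-runoff — R1 C 14, B 15, D 0, A 16 (D out); R2 C 14, B 15, A 16 (C out); R3 B 22, A 23 (A winner). Winner: A.
The two methods agree.

yes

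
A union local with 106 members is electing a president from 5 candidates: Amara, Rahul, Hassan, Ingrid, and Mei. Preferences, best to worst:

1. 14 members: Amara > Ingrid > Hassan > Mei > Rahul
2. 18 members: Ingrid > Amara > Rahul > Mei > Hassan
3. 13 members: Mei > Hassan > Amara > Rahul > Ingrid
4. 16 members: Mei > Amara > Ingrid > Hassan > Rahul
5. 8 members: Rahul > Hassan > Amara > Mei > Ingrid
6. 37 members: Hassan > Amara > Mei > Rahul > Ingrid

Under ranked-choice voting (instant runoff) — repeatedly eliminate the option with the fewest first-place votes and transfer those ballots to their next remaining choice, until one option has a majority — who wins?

Round 1: Amara 14, Rahul 8, Hassan 37, Ingrid 18, Mei 29. Eliminate Rahul.
Round 2: Amara 14, Hassan 45, Ingrid 18, Mei 29. Eliminate Amara.
Round 3: Hassan 45, Ingrid 32, Mei 29. Eliminate Mei.
Round 4: Hassan 58, Ingrid 48. Hassan has a majority.

Hassan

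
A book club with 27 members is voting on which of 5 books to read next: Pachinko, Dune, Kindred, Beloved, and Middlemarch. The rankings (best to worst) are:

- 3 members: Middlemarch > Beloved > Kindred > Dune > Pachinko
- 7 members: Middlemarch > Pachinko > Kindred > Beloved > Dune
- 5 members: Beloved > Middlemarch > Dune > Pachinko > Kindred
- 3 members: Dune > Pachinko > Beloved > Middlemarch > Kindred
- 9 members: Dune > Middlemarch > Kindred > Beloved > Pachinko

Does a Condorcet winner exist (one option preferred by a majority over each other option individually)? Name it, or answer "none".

Middlemarch vs Pachinko: 24–3 for Middlemarch.
Middlemarch vs Dune: 15–12 for Middlemarch.
Middlemarch vs Kindred: 27–0 for Middlemarch.
Middlemarch vs Beloved: 19–8 for Middlemarch.
Middlemarch beats every other option head-to-head.

Middlemarch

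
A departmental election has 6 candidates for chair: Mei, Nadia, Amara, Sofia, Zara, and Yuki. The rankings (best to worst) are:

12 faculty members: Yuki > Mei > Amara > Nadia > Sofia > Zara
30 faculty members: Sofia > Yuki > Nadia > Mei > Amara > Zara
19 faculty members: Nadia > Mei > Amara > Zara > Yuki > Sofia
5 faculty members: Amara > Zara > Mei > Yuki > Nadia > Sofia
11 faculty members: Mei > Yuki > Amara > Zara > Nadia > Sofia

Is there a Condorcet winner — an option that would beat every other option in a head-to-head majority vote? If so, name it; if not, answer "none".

Yuki

Yuki vs Mei: 42–35 for Yuki.
Yuki vs Nadia: 58–19 for Yuki.
Yuki vs Amara: 53–24 for Yuki.
Yuki vs Sofia: 47–30 for Yuki.
Yuki vs Zara: 53–24 for Yuki.
Yuki beats every other option head-to-head.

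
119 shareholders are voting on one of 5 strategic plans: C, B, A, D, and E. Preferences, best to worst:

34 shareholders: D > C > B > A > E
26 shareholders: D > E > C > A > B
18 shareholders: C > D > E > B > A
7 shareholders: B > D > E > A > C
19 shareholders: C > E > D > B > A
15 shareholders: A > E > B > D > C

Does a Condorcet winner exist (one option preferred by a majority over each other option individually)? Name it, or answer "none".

D

D vs C: 82–37 for D.
D vs B: 97–22 for D.
D vs A: 104–15 for D.
D vs E: 85–34 for D.
D beats every other option head-to-head.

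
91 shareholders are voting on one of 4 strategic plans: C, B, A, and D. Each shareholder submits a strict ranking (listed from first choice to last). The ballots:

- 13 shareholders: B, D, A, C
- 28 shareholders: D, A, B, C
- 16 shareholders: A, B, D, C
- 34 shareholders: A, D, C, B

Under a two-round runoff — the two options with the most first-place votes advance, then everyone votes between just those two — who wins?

A

Round 1 first-place votes: C 0, B 13, A 50, D 28.
A and D advance.
Runoff: A is preferred to D by 50 voters; D by 41.
A wins the runoff.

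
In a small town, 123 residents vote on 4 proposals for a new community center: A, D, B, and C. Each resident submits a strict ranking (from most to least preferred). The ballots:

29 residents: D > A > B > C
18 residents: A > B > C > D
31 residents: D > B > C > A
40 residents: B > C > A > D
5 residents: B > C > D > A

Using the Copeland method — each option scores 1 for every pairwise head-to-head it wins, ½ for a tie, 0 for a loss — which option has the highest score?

A: loses to D, B, and C → score 0.
D: beats A; loses to B and C → score 1.
B: beats A, D, and C → score 3.
C: beats A and D; loses to B → score 2.
B has the best pairwise record.

B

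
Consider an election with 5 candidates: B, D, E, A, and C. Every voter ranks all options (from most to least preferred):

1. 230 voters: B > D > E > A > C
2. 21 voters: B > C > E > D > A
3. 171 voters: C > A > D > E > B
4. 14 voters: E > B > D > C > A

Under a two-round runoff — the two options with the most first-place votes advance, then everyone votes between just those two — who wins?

B

Round 1 first-place votes: B 251, D 0, E 14, A 0, C 171.
B and C advance.
Runoff: B is preferred to C by 265 voters; C by 171.
B wins the runoff.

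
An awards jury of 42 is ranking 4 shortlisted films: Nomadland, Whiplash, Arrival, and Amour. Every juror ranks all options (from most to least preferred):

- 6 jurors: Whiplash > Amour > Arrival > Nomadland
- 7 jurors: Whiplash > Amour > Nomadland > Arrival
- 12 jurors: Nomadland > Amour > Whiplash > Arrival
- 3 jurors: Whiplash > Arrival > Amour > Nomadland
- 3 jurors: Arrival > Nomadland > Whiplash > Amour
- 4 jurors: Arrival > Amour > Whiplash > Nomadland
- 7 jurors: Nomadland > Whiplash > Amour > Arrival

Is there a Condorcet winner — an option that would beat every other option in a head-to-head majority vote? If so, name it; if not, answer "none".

Nomadland vs Whiplash: 22–20 for Nomadland.
Nomadland vs Arrival: 26–16 for Nomadland.
Nomadland vs Amour: 22–20 for Nomadland.
Nomadland beats every other option head-to-head.

Nomadland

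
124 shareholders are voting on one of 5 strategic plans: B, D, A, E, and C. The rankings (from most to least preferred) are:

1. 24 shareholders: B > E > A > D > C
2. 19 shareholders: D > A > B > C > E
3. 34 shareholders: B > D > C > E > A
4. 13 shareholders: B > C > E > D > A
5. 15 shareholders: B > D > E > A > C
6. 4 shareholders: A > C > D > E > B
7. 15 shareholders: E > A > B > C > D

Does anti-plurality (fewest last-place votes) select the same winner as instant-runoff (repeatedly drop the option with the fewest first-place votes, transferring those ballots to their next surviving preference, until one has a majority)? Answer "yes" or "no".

yes

Anti-plurality — last-place votes: B 4, D 15, A 47, E 19, C 39. Winner: B.
Instant-runoff — R1 B 86, D 19, A 4, E 15, C 0 (B winner). Winner: B.
The two methods agree.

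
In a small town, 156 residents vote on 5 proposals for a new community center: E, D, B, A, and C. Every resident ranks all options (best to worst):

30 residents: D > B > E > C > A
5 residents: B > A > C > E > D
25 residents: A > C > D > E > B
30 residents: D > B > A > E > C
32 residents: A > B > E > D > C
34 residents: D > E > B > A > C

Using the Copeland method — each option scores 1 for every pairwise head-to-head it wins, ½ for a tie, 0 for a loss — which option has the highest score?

D

E: beats C; loses to D, B, and A → score 1.
D: beats E, B, A, and C → score 4.
B: beats E, A, and C; loses to D → score 3.
A: beats E and C; loses to D and B → score 2.
C: loses to E, D, B, and A → score 0.
D has the best pairwise record.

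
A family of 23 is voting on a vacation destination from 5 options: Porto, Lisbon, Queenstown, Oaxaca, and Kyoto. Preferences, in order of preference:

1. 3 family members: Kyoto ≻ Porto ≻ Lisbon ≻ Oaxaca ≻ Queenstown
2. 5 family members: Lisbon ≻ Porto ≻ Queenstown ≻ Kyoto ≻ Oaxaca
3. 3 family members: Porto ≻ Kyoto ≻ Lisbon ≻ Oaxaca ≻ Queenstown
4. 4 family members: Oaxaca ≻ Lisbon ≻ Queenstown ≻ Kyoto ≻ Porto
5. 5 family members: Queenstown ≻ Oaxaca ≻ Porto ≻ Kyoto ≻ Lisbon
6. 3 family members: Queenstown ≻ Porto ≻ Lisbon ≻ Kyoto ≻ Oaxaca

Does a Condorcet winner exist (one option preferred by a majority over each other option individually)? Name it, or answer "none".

Checking pairwise contests:
Queenstown beats Porto 12–11.
Porto beats Lisbon 14–9.
Lisbon beats Queenstown 15–8.
Porto beats Oaxaca 14–9.
Porto beats Kyoto 16–7.
Every option loses at least one head-to-head, so there is no Condorcet winner.

none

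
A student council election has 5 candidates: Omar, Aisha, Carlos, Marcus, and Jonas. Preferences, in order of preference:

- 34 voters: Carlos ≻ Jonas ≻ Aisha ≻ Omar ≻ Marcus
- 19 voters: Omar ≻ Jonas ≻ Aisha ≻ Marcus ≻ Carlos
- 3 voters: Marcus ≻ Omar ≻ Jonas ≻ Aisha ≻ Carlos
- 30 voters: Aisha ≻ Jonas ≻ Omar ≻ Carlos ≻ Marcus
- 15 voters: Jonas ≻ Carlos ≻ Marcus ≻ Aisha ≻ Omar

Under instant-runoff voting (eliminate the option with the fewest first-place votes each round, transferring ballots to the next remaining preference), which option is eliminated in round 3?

Round 1: Omar 19, Aisha 30, Carlos 34, Marcus 3, Jonas 15. Eliminate Marcus.
Round 2: Omar 22, Aisha 30, Carlos 34, Jonas 15. Eliminate Jonas.
Round 3: Omar 22, Aisha 30, Carlos 49. Eliminate Omar.

Omar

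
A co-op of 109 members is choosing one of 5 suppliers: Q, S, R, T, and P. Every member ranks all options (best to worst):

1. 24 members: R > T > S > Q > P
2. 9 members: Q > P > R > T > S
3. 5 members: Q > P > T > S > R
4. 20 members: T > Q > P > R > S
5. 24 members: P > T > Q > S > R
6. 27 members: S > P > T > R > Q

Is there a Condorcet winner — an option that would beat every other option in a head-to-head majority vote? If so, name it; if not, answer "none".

Checking pairwise contests:
T beats Q 95–14.
Q beats S 58–51.
Q beats R 58–51.
P beats T 65–44.
Q beats P 58–51.
Every option loses at least one head-to-head, so there is no Condorcet winner.

none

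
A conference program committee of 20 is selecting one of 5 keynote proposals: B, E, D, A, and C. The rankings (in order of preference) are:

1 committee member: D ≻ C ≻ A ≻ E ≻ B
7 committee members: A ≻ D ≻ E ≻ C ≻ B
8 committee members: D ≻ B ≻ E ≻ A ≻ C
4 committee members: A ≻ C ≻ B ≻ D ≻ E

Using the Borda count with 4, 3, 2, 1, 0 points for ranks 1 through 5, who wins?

B: 1·0 + 7·0 + 8·3 + 4·2 = 32
E: 1·1 + 7·2 + 8·2 + 4·0 = 31
D: 1·4 + 7·3 + 8·4 + 4·1 = 61
A: 1·2 + 7·4 + 8·1 + 4·4 = 54
C: 1·3 + 7·1 + 8·0 + 4·3 = 22
D has the highest Borda score (61).

D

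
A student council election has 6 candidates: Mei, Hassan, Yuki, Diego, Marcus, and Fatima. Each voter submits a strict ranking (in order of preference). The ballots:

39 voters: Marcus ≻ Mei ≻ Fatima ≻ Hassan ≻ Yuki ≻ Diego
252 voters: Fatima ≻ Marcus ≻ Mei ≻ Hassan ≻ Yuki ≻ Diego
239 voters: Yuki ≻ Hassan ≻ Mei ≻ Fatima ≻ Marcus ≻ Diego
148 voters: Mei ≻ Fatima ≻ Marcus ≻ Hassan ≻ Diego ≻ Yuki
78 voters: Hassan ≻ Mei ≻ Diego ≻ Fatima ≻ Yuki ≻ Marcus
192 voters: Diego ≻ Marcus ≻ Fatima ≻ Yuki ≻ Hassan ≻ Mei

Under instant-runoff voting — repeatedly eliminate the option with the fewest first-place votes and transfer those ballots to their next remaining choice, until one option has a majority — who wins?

Round 1: Mei 148, Hassan 78, Yuki 239, Diego 192, Marcus 39, Fatima 252. Eliminate Marcus.
Round 2: Mei 187, Hassan 78, Yuki 239, Diego 192, Fatima 252. Eliminate Hassan.
Round 3: Mei 265, Yuki 239, Diego 192, Fatima 252. Eliminate Diego.
Round 4: Mei 265, Yuki 239, Fatima 444. Eliminate Yuki.
Round 5: Mei 504, Fatima 444. Mei has a majority.

Mei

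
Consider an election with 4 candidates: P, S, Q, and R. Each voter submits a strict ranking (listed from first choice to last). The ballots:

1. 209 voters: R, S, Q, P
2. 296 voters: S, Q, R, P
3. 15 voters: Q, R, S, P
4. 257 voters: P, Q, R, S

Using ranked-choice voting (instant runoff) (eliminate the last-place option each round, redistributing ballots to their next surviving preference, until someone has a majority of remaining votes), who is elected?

Round 1: P 257, S 296, Q 15, R 209. Eliminate Q.
Round 2: P 257, S 296, R 224. Eliminate R.
Round 3: P 257, S 520. S has a majority.

S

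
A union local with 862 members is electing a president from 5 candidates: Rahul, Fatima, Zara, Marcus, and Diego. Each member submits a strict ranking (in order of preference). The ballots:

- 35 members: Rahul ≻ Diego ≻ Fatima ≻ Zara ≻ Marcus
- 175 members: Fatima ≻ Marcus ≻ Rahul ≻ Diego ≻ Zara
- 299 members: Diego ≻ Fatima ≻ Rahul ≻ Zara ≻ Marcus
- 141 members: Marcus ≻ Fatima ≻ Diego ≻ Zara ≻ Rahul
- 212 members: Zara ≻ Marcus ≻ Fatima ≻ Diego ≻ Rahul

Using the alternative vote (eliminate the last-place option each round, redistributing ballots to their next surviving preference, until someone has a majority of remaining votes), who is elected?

Fatima

Round 1: Rahul 35, Fatima 175, Zara 212, Marcus 141, Diego 299. Eliminate Rahul.
Round 2: Fatima 175, Zara 212, Marcus 141, Diego 334. Eliminate Marcus.
Round 3: Fatima 316, Zara 212, Diego 334. Eliminate Zara.
Round 4: Fatima 528, Diego 334. Fatima has a majority.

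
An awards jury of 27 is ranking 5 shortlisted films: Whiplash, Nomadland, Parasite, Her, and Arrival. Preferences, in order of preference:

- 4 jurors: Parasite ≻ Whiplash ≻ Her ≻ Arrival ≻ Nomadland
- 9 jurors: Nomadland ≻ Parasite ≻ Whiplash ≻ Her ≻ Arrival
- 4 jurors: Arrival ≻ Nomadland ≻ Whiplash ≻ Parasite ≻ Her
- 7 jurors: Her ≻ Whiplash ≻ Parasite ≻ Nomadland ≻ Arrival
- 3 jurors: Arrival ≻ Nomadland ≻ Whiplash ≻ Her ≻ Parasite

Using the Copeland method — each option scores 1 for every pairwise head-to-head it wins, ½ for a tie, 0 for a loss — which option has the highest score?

Whiplash: beats Parasite, Her, and Arrival; loses to Nomadland → score 3.
Nomadland: beats Whiplash, Parasite, Her, and Arrival → score 4.
Parasite: beats Her and Arrival; loses to Whiplash and Nomadland → score 2.
Her: beats Arrival; loses to Whiplash, Nomadland, and Parasite → score 1.
Arrival: loses to Whiplash, Nomadland, Parasite, and Her → score 0.
Nomadland has the best pairwise record.

Nomadland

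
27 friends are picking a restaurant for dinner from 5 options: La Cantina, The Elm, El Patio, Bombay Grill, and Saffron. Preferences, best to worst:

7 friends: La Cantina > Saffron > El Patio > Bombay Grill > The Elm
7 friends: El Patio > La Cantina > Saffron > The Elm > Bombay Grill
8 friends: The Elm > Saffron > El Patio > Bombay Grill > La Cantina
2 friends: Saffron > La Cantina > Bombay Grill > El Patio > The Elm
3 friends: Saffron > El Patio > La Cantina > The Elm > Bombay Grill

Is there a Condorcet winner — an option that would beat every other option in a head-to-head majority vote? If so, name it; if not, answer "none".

Checking pairwise contests:
El Patio beats La Cantina 18–9.
La Cantina beats The Elm 19–8.
Saffron beats El Patio 20–7.
La Cantina beats Bombay Grill 19–8.
La Cantina beats Saffron 14–13.
Every option loses at least one head-to-head, so there is no Condorcet winner.

none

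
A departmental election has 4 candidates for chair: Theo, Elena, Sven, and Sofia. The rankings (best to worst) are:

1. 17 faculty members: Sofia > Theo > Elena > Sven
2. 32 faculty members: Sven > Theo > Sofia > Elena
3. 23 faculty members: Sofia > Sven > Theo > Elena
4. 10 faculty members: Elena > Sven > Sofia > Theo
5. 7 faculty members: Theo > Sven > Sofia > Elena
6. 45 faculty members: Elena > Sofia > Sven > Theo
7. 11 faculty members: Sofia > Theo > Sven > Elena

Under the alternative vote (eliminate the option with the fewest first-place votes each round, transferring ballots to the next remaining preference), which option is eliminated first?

Round 1: Theo 7, Elena 55, Sven 32, Sofia 51. Eliminate Theo.

Theo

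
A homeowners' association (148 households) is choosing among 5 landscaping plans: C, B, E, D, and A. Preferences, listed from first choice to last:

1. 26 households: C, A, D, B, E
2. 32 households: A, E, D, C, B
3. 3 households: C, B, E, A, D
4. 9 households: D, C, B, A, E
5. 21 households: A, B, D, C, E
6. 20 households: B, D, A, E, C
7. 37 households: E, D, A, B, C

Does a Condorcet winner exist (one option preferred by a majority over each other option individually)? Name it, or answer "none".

A

A vs C: 110–38 for A.
A vs B: 116–32 for A.
A vs E: 108–40 for A.
A vs D: 82–66 for A.
A beats every other option head-to-head.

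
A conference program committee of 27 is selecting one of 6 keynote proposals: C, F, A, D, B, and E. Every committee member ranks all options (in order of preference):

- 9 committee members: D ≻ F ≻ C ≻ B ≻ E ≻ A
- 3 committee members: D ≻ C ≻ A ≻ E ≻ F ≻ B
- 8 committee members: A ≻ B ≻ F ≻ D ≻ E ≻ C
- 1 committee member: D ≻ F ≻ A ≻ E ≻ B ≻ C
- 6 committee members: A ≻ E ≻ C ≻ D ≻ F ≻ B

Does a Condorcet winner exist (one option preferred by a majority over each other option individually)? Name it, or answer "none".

A

A vs C: 15–12 for A.
A vs F: 17–10 for A.
A vs D: 14–13 for A.
A vs B: 18–9 for A.
A vs E: 18–9 for A.
A beats every other option head-to-head.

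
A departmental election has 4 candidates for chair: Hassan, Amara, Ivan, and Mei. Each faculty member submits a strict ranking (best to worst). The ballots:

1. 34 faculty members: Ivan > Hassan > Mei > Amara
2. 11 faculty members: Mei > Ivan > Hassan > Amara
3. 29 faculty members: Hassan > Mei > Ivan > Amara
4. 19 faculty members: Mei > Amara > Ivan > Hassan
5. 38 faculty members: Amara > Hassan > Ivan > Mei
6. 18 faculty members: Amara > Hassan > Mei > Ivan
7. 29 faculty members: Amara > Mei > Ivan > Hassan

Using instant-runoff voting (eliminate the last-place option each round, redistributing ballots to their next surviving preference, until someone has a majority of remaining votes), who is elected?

Round 1: Hassan 29, Amara 85, Ivan 34, Mei 30. Eliminate Hassan.
Round 2: Amara 85, Ivan 34, Mei 59. Eliminate Ivan.
Round 3: Amara 85, Mei 93. Mei has a majority.

Mei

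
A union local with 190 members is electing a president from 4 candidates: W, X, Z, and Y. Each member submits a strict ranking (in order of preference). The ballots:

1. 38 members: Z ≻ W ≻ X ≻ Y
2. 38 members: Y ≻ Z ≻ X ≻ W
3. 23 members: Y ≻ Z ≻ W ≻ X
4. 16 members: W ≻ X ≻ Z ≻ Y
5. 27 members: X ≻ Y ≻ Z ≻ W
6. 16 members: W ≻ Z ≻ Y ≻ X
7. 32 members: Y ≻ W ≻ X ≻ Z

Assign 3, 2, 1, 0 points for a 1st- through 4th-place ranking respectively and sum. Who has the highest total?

Y

W: 38·2 + 38·0 + 23·1 + 16·3 + 27·0 + 16·3 + 32·2 = 259
X: 38·1 + 38·1 + 23·0 + 16·2 + 27·3 + 16·0 + 32·1 = 221
Z: 38·3 + 38·2 + 23·2 + 16·1 + 27·1 + 16·2 + 32·0 = 311
Y: 38·0 + 38·3 + 23·3 + 16·0 + 27·2 + 16·1 + 32·3 = 349
Y has the highest Borda score (349).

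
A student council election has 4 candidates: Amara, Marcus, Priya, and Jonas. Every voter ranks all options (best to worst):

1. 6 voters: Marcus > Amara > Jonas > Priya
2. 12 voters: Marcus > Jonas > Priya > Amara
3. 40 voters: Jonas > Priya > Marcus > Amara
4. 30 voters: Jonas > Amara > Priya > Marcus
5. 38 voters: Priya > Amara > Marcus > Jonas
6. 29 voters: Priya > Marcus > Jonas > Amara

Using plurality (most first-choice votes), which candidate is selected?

Jonas

First-place votes: Amara 0, Marcus 18, Priya 67, Jonas 70.
Jonas has the most first-place votes.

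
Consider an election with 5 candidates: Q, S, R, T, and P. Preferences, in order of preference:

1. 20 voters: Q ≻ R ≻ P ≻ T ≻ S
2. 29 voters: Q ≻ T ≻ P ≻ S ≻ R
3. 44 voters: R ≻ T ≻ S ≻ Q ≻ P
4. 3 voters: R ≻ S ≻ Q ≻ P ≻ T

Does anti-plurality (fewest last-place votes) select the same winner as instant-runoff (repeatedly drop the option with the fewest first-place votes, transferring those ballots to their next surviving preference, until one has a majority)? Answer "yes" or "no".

yes

Anti-plurality — last-place votes: Q 0, S 20, R 29, T 3, P 44. Winner: Q.
Instant-runoff — R1 Q 49, S 0, R 47, T 0, P 0 (Q winner). Winner: Q.
The two methods agree.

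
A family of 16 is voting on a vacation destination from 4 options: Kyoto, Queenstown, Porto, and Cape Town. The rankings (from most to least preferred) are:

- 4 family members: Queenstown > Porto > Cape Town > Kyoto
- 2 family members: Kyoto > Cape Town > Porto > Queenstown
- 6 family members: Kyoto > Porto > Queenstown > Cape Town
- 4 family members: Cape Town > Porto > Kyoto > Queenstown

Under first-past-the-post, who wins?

First-place votes: Kyoto 8, Queenstown 4, Porto 0, Cape Town 4.
Kyoto has the most first-place votes.

Kyoto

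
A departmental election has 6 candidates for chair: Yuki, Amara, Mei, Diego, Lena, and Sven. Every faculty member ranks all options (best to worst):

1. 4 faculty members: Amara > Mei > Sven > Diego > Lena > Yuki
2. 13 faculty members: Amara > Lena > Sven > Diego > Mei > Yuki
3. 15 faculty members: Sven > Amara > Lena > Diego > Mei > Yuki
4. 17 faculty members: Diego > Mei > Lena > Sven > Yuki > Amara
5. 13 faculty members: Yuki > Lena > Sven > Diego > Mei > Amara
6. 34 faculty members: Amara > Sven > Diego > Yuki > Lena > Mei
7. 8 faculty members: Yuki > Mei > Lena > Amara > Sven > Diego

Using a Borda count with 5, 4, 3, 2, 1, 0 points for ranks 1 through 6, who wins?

Yuki: 4·0 + 13·0 + 15·0 + 17·1 + 13·5 + 34·2 + 8·5 = 190
Amara: 4·5 + 13·5 + 15·4 + 17·0 + 13·0 + 34·5 + 8·2 = 331
Mei: 4·4 + 13·1 + 15·1 + 17·4 + 13·1 + 34·0 + 8·4 = 157
Diego: 4·2 + 13·2 + 15·2 + 17·5 + 13·2 + 34·3 + 8·0 = 277
Lena: 4·1 + 13·4 + 15·3 + 17·3 + 13·4 + 34·1 + 8·3 = 262
Sven: 4·3 + 13·3 + 15·5 + 17·2 + 13·3 + 34·4 + 8·1 = 343
Sven has the highest Borda score (343).

Sven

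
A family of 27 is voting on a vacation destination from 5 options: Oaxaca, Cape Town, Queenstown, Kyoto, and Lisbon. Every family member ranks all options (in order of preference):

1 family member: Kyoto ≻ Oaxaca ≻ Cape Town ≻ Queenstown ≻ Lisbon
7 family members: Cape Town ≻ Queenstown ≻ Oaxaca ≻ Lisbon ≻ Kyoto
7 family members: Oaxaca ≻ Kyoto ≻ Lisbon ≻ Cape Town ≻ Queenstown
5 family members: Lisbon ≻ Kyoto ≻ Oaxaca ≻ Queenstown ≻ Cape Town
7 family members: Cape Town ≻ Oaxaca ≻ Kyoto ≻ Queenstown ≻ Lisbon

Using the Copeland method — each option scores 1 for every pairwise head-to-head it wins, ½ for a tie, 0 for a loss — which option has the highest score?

Cape Town

Oaxaca: beats Queenstown, Kyoto, and Lisbon; loses to Cape Town → score 3.
Cape Town: beats Oaxaca, Queenstown, Kyoto, and Lisbon → score 4.
Queenstown: beats Lisbon; loses to Oaxaca, Cape Town, and Kyoto → score 1.
Kyoto: beats Queenstown and Lisbon; loses to Oaxaca and Cape Town → score 2.
Lisbon: loses to Oaxaca, Cape Town, Queenstown, and Kyoto → score 0.
Cape Town has the best pairwise record.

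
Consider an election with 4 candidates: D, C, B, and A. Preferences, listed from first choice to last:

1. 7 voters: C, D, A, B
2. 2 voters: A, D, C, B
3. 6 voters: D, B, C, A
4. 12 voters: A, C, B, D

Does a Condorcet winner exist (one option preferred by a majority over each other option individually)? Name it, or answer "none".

A vs D: 14–13 for A.
A vs C: 14–13 for A.
A vs B: 21–6 for A.
A beats every other option head-to-head.

A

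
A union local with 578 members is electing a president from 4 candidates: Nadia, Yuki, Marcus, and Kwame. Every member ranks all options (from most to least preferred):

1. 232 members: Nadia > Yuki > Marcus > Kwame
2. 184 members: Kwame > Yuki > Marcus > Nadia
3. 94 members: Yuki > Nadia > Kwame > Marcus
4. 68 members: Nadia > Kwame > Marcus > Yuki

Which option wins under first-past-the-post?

Nadia

First-place votes: Nadia 300, Yuki 94, Marcus 0, Kwame 184.
Nadia has the most first-place votes.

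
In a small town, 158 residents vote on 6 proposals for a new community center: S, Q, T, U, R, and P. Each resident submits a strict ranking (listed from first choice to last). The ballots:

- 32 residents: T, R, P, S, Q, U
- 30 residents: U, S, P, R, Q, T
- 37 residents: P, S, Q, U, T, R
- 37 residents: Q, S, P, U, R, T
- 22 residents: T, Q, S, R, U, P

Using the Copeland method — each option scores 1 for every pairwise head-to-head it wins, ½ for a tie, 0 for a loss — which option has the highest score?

S

S: beats Q, T, U, R, and P → score 5.
Q: beats T, U, and R; loses to S and P → score 3.
T: beats R; loses to S, Q, U, and P → score 1.
U: beats T and R; loses to S, Q, and P → score 2.
R: loses to S, Q, T, U, and P → score 0.
P: beats Q, T, U, and R; loses to S → score 4.
S has the best pairwise record.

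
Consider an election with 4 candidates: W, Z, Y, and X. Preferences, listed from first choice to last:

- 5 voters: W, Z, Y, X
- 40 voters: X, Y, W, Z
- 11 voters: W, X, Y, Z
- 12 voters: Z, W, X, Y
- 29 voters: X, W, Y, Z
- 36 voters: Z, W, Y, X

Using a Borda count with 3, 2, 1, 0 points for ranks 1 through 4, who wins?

W: 5·3 + 40·1 + 11·3 + 12·2 + 29·2 + 36·2 = 242
Z: 5·2 + 40·0 + 11·0 + 12·3 + 29·0 + 36·3 = 154
Y: 5·1 + 40·2 + 11·1 + 12·0 + 29·1 + 36·1 = 161
X: 5·0 + 40·3 + 11·2 + 12·1 + 29·3 + 36·0 = 241
W has the highest Borda score (242).

W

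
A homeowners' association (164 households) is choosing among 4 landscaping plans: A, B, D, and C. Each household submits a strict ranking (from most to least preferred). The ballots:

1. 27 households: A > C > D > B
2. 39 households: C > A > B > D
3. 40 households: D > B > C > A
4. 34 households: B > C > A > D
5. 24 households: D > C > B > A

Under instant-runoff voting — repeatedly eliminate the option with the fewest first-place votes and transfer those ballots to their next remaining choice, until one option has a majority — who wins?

Round 1: A 27, B 34, D 64, C 39. Eliminate A.
Round 2: B 34, D 64, C 66. Eliminate B.
Round 3: D 64, C 100. C has a majority.

C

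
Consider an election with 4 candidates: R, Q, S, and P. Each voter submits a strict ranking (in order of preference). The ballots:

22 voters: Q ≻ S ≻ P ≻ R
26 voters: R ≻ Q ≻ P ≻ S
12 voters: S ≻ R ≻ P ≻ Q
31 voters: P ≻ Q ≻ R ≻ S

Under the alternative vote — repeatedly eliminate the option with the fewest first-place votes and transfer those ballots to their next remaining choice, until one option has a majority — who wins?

P

Round 1: R 26, Q 22, S 12, P 31. Eliminate S.
Round 2: R 38, Q 22, P 31. Eliminate Q.
Round 3: R 38, P 53. P has a majority.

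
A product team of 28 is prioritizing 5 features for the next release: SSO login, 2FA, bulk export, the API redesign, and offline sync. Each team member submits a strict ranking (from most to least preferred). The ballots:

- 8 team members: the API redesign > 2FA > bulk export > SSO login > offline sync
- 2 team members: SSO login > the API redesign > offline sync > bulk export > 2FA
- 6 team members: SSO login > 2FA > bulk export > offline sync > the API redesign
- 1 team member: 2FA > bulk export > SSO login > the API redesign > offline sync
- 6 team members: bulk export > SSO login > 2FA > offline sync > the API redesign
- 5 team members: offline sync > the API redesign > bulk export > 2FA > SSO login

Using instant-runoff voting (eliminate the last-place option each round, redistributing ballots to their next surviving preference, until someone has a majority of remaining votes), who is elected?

Round 1: SSO login 8, 2FA 1, bulk export 6, the API redesign 8, offline sync 5. Eliminate 2FA.
Round 2: SSO login 8, bulk export 7, the API redesign 8, offline sync 5. Eliminate offline sync.
Round 3: SSO login 8, bulk export 7, the API redesign 13. Eliminate bulk export.
Round 4: SSO login 15, the API redesign 13. SSO login has a majority.

SSO login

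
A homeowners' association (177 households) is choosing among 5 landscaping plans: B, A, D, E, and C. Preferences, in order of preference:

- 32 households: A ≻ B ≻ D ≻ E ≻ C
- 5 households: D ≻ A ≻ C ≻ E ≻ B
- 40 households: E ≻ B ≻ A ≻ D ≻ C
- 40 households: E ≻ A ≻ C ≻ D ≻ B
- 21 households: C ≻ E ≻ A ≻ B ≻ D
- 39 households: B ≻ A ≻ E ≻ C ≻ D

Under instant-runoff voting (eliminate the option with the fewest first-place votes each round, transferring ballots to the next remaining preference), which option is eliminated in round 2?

C

Round 1: B 39, A 32, D 5, E 80, C 21. Eliminate D.
Round 2: B 39, A 37, E 80, C 21. Eliminate C.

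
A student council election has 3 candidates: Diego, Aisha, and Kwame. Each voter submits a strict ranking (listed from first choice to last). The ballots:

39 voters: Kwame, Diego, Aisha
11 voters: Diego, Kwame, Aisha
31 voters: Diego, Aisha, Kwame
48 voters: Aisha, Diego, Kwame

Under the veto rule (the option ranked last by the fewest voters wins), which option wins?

Diego

Last-place votes: Diego 0, Aisha 50, Kwame 79.
Diego is ranked last by the fewest voters, so Diego wins.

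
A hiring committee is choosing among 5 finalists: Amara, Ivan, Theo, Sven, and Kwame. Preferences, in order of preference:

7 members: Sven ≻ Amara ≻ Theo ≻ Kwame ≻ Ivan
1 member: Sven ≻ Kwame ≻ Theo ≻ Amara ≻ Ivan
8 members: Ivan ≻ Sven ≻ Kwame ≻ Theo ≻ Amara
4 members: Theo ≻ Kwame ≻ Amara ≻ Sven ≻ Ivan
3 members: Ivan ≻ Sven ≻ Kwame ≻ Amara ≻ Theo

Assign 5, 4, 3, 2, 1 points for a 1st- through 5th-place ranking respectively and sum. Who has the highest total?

Amara: 7·4 + 1·2 + 8·1 + 4·3 + 3·2 = 56
Ivan: 7·1 + 1·1 + 8·5 + 4·1 + 3·5 = 67
Theo: 7·3 + 1·3 + 8·2 + 4·5 + 3·1 = 63
Sven: 7·5 + 1·5 + 8·4 + 4·2 + 3·4 = 92
Kwame: 7·2 + 1·4 + 8·3 + 4·4 + 3·3 = 67
Sven has the highest Borda score (92).

Sven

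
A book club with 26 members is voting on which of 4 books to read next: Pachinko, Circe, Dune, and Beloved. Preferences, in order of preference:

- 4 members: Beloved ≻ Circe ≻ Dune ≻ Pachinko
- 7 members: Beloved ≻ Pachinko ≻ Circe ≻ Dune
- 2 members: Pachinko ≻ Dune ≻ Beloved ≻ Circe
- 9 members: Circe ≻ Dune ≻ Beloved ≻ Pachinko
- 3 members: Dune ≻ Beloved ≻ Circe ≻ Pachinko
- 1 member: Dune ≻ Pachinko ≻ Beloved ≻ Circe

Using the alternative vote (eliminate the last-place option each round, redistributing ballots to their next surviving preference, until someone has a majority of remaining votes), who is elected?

Beloved

Round 1: Pachinko 2, Circe 9, Dune 4, Beloved 11. Eliminate Pachinko.
Round 2: Circe 9, Dune 6, Beloved 11. Eliminate Dune.
Round 3: Circe 9, Beloved 17. Beloved has a majority.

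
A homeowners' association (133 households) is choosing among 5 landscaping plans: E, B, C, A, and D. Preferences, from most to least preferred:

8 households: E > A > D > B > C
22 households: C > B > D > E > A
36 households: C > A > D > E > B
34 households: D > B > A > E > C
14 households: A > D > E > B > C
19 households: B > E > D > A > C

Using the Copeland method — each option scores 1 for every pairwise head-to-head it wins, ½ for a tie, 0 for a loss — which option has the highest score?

E: beats C; loses to B, A, and D → score 1.
B: beats E, C, and A; loses to D → score 3.
C: loses to E, B, A, and D → score 0.
A: beats E and C; loses to B and D → score 2.
D: beats E, B, C, and A → score 4.
D has the best pairwise record.

D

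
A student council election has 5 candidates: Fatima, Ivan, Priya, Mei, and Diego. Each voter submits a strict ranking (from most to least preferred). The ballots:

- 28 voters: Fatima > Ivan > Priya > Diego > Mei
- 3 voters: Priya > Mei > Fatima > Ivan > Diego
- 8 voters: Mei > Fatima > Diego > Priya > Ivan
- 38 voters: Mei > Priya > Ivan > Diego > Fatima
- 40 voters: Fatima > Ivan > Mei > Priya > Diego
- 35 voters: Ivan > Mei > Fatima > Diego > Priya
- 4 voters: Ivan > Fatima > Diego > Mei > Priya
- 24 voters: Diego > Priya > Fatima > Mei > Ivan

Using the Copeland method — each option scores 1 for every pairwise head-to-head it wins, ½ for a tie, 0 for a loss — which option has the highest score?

Fatima

Fatima: beats Ivan, Priya, Mei, and Diego → score 4.
Ivan: beats Priya, Mei, and Diego; loses to Fatima → score 3.
Priya: beats Diego; loses to Fatima, Ivan, and Mei → score 1.
Mei: beats Priya and Diego; loses to Fatima and Ivan → score 2.
Diego: loses to Fatima, Ivan, Priya, and Mei → score 0.
Fatima has the best pairwise record.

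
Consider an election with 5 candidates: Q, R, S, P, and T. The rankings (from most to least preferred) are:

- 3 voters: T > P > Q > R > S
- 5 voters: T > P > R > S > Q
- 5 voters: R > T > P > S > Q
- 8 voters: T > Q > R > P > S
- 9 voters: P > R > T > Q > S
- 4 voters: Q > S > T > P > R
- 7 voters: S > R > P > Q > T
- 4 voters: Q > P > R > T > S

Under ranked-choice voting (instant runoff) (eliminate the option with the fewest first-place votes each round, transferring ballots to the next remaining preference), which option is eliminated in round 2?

S

Round 1: Q 8, R 5, S 7, P 9, T 16. Eliminate R.
Round 2: Q 8, S 7, P 9, T 21. Eliminate S.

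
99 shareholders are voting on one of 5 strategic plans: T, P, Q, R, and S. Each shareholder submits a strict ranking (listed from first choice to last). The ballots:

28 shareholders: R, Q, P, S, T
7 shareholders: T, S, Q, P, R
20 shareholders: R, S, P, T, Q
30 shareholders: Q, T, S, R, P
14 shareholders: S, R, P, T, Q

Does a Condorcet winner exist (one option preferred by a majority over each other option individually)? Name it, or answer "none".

none

Checking pairwise contests:
P beats T 62–37.
Q beats P 65–34.
R beats Q 62–37.
S beats R 51–48.
Q beats S 58–41.
Every option loses at least one head-to-head, so there is no Condorcet winner.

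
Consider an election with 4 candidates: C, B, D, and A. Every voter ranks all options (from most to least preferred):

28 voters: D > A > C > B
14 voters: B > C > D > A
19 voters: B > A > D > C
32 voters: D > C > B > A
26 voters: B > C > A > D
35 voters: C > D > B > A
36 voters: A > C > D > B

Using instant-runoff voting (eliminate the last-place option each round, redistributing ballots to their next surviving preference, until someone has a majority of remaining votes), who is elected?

Round 1: C 35, B 59, D 60, A 36. Eliminate C.
Round 2: B 59, D 95, A 36. Eliminate A.
Round 3: B 59, D 131. D has a majority.

D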